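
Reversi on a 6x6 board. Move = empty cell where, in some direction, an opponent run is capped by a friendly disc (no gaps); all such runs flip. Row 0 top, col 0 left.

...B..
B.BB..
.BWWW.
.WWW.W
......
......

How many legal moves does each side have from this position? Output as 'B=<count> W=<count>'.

Answer: B=6 W=5

Derivation:
-- B to move --
(1,1): no bracket -> illegal
(1,4): no bracket -> illegal
(1,5): no bracket -> illegal
(2,0): no bracket -> illegal
(2,5): flips 3 -> legal
(3,0): no bracket -> illegal
(3,4): flips 1 -> legal
(4,0): flips 2 -> legal
(4,1): flips 1 -> legal
(4,2): flips 2 -> legal
(4,3): flips 3 -> legal
(4,4): no bracket -> illegal
(4,5): no bracket -> illegal
B mobility = 6
-- W to move --
(0,0): no bracket -> illegal
(0,1): flips 1 -> legal
(0,2): flips 2 -> legal
(0,4): flips 1 -> legal
(1,1): flips 1 -> legal
(1,4): no bracket -> illegal
(2,0): flips 1 -> legal
(3,0): no bracket -> illegal
W mobility = 5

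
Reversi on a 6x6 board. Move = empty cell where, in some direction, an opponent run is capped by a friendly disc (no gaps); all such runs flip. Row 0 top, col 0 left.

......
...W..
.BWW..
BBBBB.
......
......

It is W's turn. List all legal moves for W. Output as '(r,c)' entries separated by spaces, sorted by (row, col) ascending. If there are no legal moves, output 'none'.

(1,0): no bracket -> illegal
(1,1): no bracket -> illegal
(1,2): no bracket -> illegal
(2,0): flips 1 -> legal
(2,4): no bracket -> illegal
(2,5): no bracket -> illegal
(3,5): no bracket -> illegal
(4,0): flips 1 -> legal
(4,1): flips 1 -> legal
(4,2): flips 1 -> legal
(4,3): flips 1 -> legal
(4,4): flips 1 -> legal
(4,5): flips 1 -> legal

Answer: (2,0) (4,0) (4,1) (4,2) (4,3) (4,4) (4,5)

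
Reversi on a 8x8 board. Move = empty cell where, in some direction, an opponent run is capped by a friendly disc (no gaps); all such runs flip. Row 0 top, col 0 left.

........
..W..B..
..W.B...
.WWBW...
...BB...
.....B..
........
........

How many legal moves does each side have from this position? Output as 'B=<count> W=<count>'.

Answer: B=5 W=4

Derivation:
-- B to move --
(0,1): no bracket -> illegal
(0,2): no bracket -> illegal
(0,3): no bracket -> illegal
(1,1): flips 1 -> legal
(1,3): no bracket -> illegal
(2,0): no bracket -> illegal
(2,1): flips 1 -> legal
(2,3): no bracket -> illegal
(2,5): flips 1 -> legal
(3,0): flips 2 -> legal
(3,5): flips 1 -> legal
(4,0): no bracket -> illegal
(4,1): no bracket -> illegal
(4,2): no bracket -> illegal
(4,5): no bracket -> illegal
B mobility = 5
-- W to move --
(0,4): no bracket -> illegal
(0,5): no bracket -> illegal
(0,6): no bracket -> illegal
(1,3): no bracket -> illegal
(1,4): flips 1 -> legal
(1,6): no bracket -> illegal
(2,3): no bracket -> illegal
(2,5): no bracket -> illegal
(2,6): no bracket -> illegal
(3,5): no bracket -> illegal
(4,2): no bracket -> illegal
(4,5): no bracket -> illegal
(4,6): no bracket -> illegal
(5,2): flips 1 -> legal
(5,3): no bracket -> illegal
(5,4): flips 2 -> legal
(5,6): no bracket -> illegal
(6,4): no bracket -> illegal
(6,5): no bracket -> illegal
(6,6): flips 3 -> legal
W mobility = 4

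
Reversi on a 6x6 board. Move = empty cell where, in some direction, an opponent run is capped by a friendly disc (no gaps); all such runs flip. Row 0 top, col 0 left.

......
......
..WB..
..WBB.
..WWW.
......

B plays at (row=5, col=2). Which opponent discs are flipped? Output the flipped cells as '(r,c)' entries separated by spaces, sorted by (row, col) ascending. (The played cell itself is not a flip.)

Answer: (4,3)

Derivation:
Dir NW: first cell '.' (not opp) -> no flip
Dir N: opp run (4,2) (3,2) (2,2), next='.' -> no flip
Dir NE: opp run (4,3) capped by B -> flip
Dir W: first cell '.' (not opp) -> no flip
Dir E: first cell '.' (not opp) -> no flip
Dir SW: edge -> no flip
Dir S: edge -> no flip
Dir SE: edge -> no flip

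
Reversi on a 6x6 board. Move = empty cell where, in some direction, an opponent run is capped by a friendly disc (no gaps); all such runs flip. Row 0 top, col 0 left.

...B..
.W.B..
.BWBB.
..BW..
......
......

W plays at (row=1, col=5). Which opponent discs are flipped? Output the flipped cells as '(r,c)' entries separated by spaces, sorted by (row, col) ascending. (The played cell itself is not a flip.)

Dir NW: first cell '.' (not opp) -> no flip
Dir N: first cell '.' (not opp) -> no flip
Dir NE: edge -> no flip
Dir W: first cell '.' (not opp) -> no flip
Dir E: edge -> no flip
Dir SW: opp run (2,4) capped by W -> flip
Dir S: first cell '.' (not opp) -> no flip
Dir SE: edge -> no flip

Answer: (2,4)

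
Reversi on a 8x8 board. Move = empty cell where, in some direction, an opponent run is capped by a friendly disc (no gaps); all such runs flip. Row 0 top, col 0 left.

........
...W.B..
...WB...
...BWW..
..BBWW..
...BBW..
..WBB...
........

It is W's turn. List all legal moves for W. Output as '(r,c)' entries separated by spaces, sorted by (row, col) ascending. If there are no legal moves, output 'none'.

(0,4): no bracket -> illegal
(0,5): no bracket -> illegal
(0,6): no bracket -> illegal
(1,4): flips 1 -> legal
(1,6): no bracket -> illegal
(2,2): flips 1 -> legal
(2,5): flips 1 -> legal
(2,6): no bracket -> illegal
(3,1): no bracket -> illegal
(3,2): flips 1 -> legal
(4,1): flips 2 -> legal
(5,1): no bracket -> illegal
(5,2): flips 3 -> legal
(6,5): flips 2 -> legal
(7,2): flips 2 -> legal
(7,3): flips 5 -> legal
(7,4): flips 2 -> legal
(7,5): no bracket -> illegal

Answer: (1,4) (2,2) (2,5) (3,2) (4,1) (5,2) (6,5) (7,2) (7,3) (7,4)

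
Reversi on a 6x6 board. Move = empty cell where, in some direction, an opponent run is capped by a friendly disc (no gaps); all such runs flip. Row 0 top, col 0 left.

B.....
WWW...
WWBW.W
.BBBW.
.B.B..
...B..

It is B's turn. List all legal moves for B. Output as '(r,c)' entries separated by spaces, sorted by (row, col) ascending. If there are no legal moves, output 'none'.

(0,1): flips 2 -> legal
(0,2): flips 1 -> legal
(0,3): no bracket -> illegal
(1,3): flips 1 -> legal
(1,4): flips 1 -> legal
(1,5): no bracket -> illegal
(2,4): flips 1 -> legal
(3,0): flips 2 -> legal
(3,5): flips 1 -> legal
(4,4): no bracket -> illegal
(4,5): no bracket -> illegal

Answer: (0,1) (0,2) (1,3) (1,4) (2,4) (3,0) (3,5)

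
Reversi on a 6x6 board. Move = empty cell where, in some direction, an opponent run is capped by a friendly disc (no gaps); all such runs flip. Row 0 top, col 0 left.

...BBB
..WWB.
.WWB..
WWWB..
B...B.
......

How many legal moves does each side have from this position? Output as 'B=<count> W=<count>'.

Answer: B=4 W=6

Derivation:
-- B to move --
(0,1): flips 1 -> legal
(0,2): no bracket -> illegal
(1,0): no bracket -> illegal
(1,1): flips 3 -> legal
(2,0): flips 3 -> legal
(2,4): no bracket -> illegal
(4,1): flips 1 -> legal
(4,2): no bracket -> illegal
(4,3): no bracket -> illegal
B mobility = 4
-- W to move --
(0,2): no bracket -> illegal
(1,5): flips 1 -> legal
(2,4): flips 1 -> legal
(2,5): no bracket -> illegal
(3,4): flips 2 -> legal
(3,5): no bracket -> illegal
(4,1): no bracket -> illegal
(4,2): no bracket -> illegal
(4,3): flips 2 -> legal
(4,5): no bracket -> illegal
(5,0): flips 1 -> legal
(5,1): no bracket -> illegal
(5,3): no bracket -> illegal
(5,4): no bracket -> illegal
(5,5): flips 2 -> legal
W mobility = 6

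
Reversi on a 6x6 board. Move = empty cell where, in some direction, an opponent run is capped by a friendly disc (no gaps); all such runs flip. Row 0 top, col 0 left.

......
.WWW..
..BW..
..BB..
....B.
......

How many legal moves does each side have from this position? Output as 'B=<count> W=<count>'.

Answer: B=6 W=6

Derivation:
-- B to move --
(0,0): flips 1 -> legal
(0,1): no bracket -> illegal
(0,2): flips 1 -> legal
(0,3): flips 2 -> legal
(0,4): flips 1 -> legal
(1,0): no bracket -> illegal
(1,4): flips 1 -> legal
(2,0): no bracket -> illegal
(2,1): no bracket -> illegal
(2,4): flips 1 -> legal
(3,4): no bracket -> illegal
B mobility = 6
-- W to move --
(2,1): flips 1 -> legal
(2,4): no bracket -> illegal
(3,1): flips 1 -> legal
(3,4): no bracket -> illegal
(3,5): no bracket -> illegal
(4,1): flips 1 -> legal
(4,2): flips 2 -> legal
(4,3): flips 1 -> legal
(4,5): no bracket -> illegal
(5,3): no bracket -> illegal
(5,4): no bracket -> illegal
(5,5): flips 3 -> legal
W mobility = 6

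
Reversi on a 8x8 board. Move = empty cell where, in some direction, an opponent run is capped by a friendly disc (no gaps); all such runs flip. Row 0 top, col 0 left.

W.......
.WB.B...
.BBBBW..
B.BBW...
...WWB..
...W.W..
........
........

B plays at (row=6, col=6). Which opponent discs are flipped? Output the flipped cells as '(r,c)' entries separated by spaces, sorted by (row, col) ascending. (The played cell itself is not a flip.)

Answer: (4,4) (5,5)

Derivation:
Dir NW: opp run (5,5) (4,4) capped by B -> flip
Dir N: first cell '.' (not opp) -> no flip
Dir NE: first cell '.' (not opp) -> no flip
Dir W: first cell '.' (not opp) -> no flip
Dir E: first cell '.' (not opp) -> no flip
Dir SW: first cell '.' (not opp) -> no flip
Dir S: first cell '.' (not opp) -> no flip
Dir SE: first cell '.' (not opp) -> no flip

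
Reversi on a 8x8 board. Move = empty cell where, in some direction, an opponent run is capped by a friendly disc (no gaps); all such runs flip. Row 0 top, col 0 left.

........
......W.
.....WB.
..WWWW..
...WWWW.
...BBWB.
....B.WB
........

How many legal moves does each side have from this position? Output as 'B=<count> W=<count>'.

-- B to move --
(0,5): no bracket -> illegal
(0,6): flips 1 -> legal
(0,7): no bracket -> illegal
(1,4): no bracket -> illegal
(1,5): no bracket -> illegal
(1,7): no bracket -> illegal
(2,1): flips 2 -> legal
(2,2): no bracket -> illegal
(2,3): flips 4 -> legal
(2,4): flips 3 -> legal
(2,7): no bracket -> illegal
(3,1): no bracket -> illegal
(3,6): flips 2 -> legal
(3,7): flips 2 -> legal
(4,1): no bracket -> illegal
(4,2): no bracket -> illegal
(4,7): no bracket -> illegal
(5,2): no bracket -> illegal
(5,7): no bracket -> illegal
(6,5): flips 1 -> legal
(7,5): no bracket -> illegal
(7,6): flips 1 -> legal
(7,7): no bracket -> illegal
B mobility = 8
-- W to move --
(1,5): no bracket -> illegal
(1,7): flips 1 -> legal
(2,7): flips 1 -> legal
(3,6): flips 1 -> legal
(3,7): no bracket -> illegal
(4,2): no bracket -> illegal
(4,7): no bracket -> illegal
(5,2): flips 2 -> legal
(5,7): flips 1 -> legal
(6,2): flips 1 -> legal
(6,3): flips 2 -> legal
(6,5): flips 1 -> legal
(7,3): flips 1 -> legal
(7,4): flips 2 -> legal
(7,5): no bracket -> illegal
(7,6): no bracket -> illegal
(7,7): no bracket -> illegal
W mobility = 10

Answer: B=8 W=10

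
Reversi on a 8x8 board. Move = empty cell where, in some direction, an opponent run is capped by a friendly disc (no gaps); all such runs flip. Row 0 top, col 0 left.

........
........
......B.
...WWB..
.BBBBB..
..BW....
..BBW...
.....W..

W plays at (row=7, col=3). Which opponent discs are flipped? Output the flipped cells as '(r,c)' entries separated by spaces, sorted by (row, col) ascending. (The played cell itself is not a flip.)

Dir NW: opp run (6,2), next='.' -> no flip
Dir N: opp run (6,3) capped by W -> flip
Dir NE: first cell 'W' (not opp) -> no flip
Dir W: first cell '.' (not opp) -> no flip
Dir E: first cell '.' (not opp) -> no flip
Dir SW: edge -> no flip
Dir S: edge -> no flip
Dir SE: edge -> no flip

Answer: (6,3)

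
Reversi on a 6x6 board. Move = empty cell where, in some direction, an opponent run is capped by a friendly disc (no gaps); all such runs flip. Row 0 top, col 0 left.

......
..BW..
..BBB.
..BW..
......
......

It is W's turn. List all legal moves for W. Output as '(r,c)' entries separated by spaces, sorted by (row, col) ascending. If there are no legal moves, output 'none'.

Answer: (1,1) (1,5) (3,1) (3,5)

Derivation:
(0,1): no bracket -> illegal
(0,2): no bracket -> illegal
(0,3): no bracket -> illegal
(1,1): flips 2 -> legal
(1,4): no bracket -> illegal
(1,5): flips 1 -> legal
(2,1): no bracket -> illegal
(2,5): no bracket -> illegal
(3,1): flips 2 -> legal
(3,4): no bracket -> illegal
(3,5): flips 1 -> legal
(4,1): no bracket -> illegal
(4,2): no bracket -> illegal
(4,3): no bracket -> illegal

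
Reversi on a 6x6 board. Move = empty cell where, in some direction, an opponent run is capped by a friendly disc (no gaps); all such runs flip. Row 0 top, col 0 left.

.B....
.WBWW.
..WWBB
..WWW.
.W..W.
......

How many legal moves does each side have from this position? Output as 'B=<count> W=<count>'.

Answer: B=10 W=3

Derivation:
-- B to move --
(0,0): no bracket -> illegal
(0,2): flips 1 -> legal
(0,3): flips 1 -> legal
(0,4): flips 1 -> legal
(0,5): no bracket -> illegal
(1,0): flips 1 -> legal
(1,5): flips 2 -> legal
(2,0): no bracket -> illegal
(2,1): flips 3 -> legal
(3,0): no bracket -> illegal
(3,1): no bracket -> illegal
(3,5): no bracket -> illegal
(4,0): no bracket -> illegal
(4,2): flips 3 -> legal
(4,3): flips 1 -> legal
(4,5): flips 2 -> legal
(5,0): no bracket -> illegal
(5,1): no bracket -> illegal
(5,2): no bracket -> illegal
(5,3): no bracket -> illegal
(5,4): flips 2 -> legal
(5,5): no bracket -> illegal
B mobility = 10
-- W to move --
(0,0): no bracket -> illegal
(0,2): flips 1 -> legal
(0,3): no bracket -> illegal
(1,0): no bracket -> illegal
(1,5): flips 1 -> legal
(2,1): no bracket -> illegal
(3,5): flips 1 -> legal
W mobility = 3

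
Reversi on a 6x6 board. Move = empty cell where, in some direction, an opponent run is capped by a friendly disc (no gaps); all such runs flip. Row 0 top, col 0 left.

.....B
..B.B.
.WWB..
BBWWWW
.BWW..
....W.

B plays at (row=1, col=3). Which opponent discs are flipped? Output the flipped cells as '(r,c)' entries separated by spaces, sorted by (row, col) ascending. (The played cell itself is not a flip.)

Dir NW: first cell '.' (not opp) -> no flip
Dir N: first cell '.' (not opp) -> no flip
Dir NE: first cell '.' (not opp) -> no flip
Dir W: first cell 'B' (not opp) -> no flip
Dir E: first cell 'B' (not opp) -> no flip
Dir SW: opp run (2,2) capped by B -> flip
Dir S: first cell 'B' (not opp) -> no flip
Dir SE: first cell '.' (not opp) -> no flip

Answer: (2,2)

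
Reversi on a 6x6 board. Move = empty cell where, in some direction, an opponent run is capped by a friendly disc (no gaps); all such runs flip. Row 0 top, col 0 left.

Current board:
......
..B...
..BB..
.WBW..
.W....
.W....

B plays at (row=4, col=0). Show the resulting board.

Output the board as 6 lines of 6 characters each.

Place B at (4,0); scan 8 dirs for brackets.
Dir NW: edge -> no flip
Dir N: first cell '.' (not opp) -> no flip
Dir NE: opp run (3,1) capped by B -> flip
Dir W: edge -> no flip
Dir E: opp run (4,1), next='.' -> no flip
Dir SW: edge -> no flip
Dir S: first cell '.' (not opp) -> no flip
Dir SE: opp run (5,1), next=edge -> no flip
All flips: (3,1)

Answer: ......
..B...
..BB..
.BBW..
BW....
.W....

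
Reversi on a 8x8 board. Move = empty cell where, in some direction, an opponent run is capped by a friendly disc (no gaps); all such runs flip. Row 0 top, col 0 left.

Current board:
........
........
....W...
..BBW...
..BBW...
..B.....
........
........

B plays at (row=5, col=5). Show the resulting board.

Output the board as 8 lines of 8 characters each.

Answer: ........
........
....W...
..BBW...
..BBB...
..B..B..
........
........

Derivation:
Place B at (5,5); scan 8 dirs for brackets.
Dir NW: opp run (4,4) capped by B -> flip
Dir N: first cell '.' (not opp) -> no flip
Dir NE: first cell '.' (not opp) -> no flip
Dir W: first cell '.' (not opp) -> no flip
Dir E: first cell '.' (not opp) -> no flip
Dir SW: first cell '.' (not opp) -> no flip
Dir S: first cell '.' (not opp) -> no flip
Dir SE: first cell '.' (not opp) -> no flip
All flips: (4,4)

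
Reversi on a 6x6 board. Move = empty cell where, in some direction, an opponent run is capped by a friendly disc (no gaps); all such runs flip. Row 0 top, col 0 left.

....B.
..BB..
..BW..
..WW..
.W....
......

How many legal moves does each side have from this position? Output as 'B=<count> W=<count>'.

-- B to move --
(1,4): no bracket -> illegal
(2,1): no bracket -> illegal
(2,4): flips 1 -> legal
(3,0): no bracket -> illegal
(3,1): no bracket -> illegal
(3,4): flips 1 -> legal
(4,0): no bracket -> illegal
(4,2): flips 1 -> legal
(4,3): flips 2 -> legal
(4,4): flips 1 -> legal
(5,0): no bracket -> illegal
(5,1): no bracket -> illegal
(5,2): no bracket -> illegal
B mobility = 5
-- W to move --
(0,1): flips 1 -> legal
(0,2): flips 2 -> legal
(0,3): flips 1 -> legal
(0,5): no bracket -> illegal
(1,1): flips 1 -> legal
(1,4): no bracket -> illegal
(1,5): no bracket -> illegal
(2,1): flips 1 -> legal
(2,4): no bracket -> illegal
(3,1): no bracket -> illegal
W mobility = 5

Answer: B=5 W=5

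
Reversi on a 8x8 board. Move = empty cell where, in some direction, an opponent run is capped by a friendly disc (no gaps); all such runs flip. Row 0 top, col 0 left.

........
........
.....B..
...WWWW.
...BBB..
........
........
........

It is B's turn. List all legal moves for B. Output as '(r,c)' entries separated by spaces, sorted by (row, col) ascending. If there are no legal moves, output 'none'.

Answer: (2,2) (2,3) (2,4) (2,6) (2,7) (4,7)

Derivation:
(2,2): flips 1 -> legal
(2,3): flips 2 -> legal
(2,4): flips 1 -> legal
(2,6): flips 1 -> legal
(2,7): flips 1 -> legal
(3,2): no bracket -> illegal
(3,7): no bracket -> illegal
(4,2): no bracket -> illegal
(4,6): no bracket -> illegal
(4,7): flips 1 -> legal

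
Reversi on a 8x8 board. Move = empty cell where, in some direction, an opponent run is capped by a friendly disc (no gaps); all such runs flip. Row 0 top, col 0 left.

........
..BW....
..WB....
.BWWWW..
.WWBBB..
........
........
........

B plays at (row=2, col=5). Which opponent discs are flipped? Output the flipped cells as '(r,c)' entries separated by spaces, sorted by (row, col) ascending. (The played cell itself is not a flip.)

Dir NW: first cell '.' (not opp) -> no flip
Dir N: first cell '.' (not opp) -> no flip
Dir NE: first cell '.' (not opp) -> no flip
Dir W: first cell '.' (not opp) -> no flip
Dir E: first cell '.' (not opp) -> no flip
Dir SW: opp run (3,4) capped by B -> flip
Dir S: opp run (3,5) capped by B -> flip
Dir SE: first cell '.' (not opp) -> no flip

Answer: (3,4) (3,5)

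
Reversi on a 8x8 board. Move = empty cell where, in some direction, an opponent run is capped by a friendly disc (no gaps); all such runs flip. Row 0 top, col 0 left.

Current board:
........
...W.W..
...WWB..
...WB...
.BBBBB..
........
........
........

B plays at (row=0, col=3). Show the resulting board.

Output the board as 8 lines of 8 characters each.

Place B at (0,3); scan 8 dirs for brackets.
Dir NW: edge -> no flip
Dir N: edge -> no flip
Dir NE: edge -> no flip
Dir W: first cell '.' (not opp) -> no flip
Dir E: first cell '.' (not opp) -> no flip
Dir SW: first cell '.' (not opp) -> no flip
Dir S: opp run (1,3) (2,3) (3,3) capped by B -> flip
Dir SE: first cell '.' (not opp) -> no flip
All flips: (1,3) (2,3) (3,3)

Answer: ...B....
...B.W..
...BWB..
...BB...
.BBBBB..
........
........
........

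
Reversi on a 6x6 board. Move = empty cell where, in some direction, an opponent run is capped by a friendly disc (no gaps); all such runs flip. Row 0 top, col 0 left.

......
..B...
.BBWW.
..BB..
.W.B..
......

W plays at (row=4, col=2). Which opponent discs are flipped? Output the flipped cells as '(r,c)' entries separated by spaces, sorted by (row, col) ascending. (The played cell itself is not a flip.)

Answer: (3,3)

Derivation:
Dir NW: first cell '.' (not opp) -> no flip
Dir N: opp run (3,2) (2,2) (1,2), next='.' -> no flip
Dir NE: opp run (3,3) capped by W -> flip
Dir W: first cell 'W' (not opp) -> no flip
Dir E: opp run (4,3), next='.' -> no flip
Dir SW: first cell '.' (not opp) -> no flip
Dir S: first cell '.' (not opp) -> no flip
Dir SE: first cell '.' (not opp) -> no flip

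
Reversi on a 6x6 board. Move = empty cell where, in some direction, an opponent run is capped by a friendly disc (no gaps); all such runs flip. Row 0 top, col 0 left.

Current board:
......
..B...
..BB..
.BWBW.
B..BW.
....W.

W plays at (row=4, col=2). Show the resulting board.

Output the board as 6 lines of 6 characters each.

Place W at (4,2); scan 8 dirs for brackets.
Dir NW: opp run (3,1), next='.' -> no flip
Dir N: first cell 'W' (not opp) -> no flip
Dir NE: opp run (3,3), next='.' -> no flip
Dir W: first cell '.' (not opp) -> no flip
Dir E: opp run (4,3) capped by W -> flip
Dir SW: first cell '.' (not opp) -> no flip
Dir S: first cell '.' (not opp) -> no flip
Dir SE: first cell '.' (not opp) -> no flip
All flips: (4,3)

Answer: ......
..B...
..BB..
.BWBW.
B.WWW.
....W.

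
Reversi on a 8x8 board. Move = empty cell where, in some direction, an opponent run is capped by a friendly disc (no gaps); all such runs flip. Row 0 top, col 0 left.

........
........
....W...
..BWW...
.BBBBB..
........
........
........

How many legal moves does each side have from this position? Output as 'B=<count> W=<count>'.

Answer: B=6 W=7

Derivation:
-- B to move --
(1,3): no bracket -> illegal
(1,4): flips 2 -> legal
(1,5): flips 2 -> legal
(2,2): flips 1 -> legal
(2,3): flips 2 -> legal
(2,5): flips 1 -> legal
(3,5): flips 2 -> legal
B mobility = 6
-- W to move --
(2,1): no bracket -> illegal
(2,2): no bracket -> illegal
(2,3): no bracket -> illegal
(3,0): no bracket -> illegal
(3,1): flips 1 -> legal
(3,5): no bracket -> illegal
(3,6): no bracket -> illegal
(4,0): no bracket -> illegal
(4,6): no bracket -> illegal
(5,0): no bracket -> illegal
(5,1): flips 1 -> legal
(5,2): flips 1 -> legal
(5,3): flips 1 -> legal
(5,4): flips 1 -> legal
(5,5): flips 1 -> legal
(5,6): flips 1 -> legal
W mobility = 7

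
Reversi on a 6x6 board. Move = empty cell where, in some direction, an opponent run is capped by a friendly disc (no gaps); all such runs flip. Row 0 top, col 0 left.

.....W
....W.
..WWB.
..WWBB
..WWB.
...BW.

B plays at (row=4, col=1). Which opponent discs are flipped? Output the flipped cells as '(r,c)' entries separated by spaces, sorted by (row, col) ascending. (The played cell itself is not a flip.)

Dir NW: first cell '.' (not opp) -> no flip
Dir N: first cell '.' (not opp) -> no flip
Dir NE: opp run (3,2) (2,3) (1,4) (0,5), next=edge -> no flip
Dir W: first cell '.' (not opp) -> no flip
Dir E: opp run (4,2) (4,3) capped by B -> flip
Dir SW: first cell '.' (not opp) -> no flip
Dir S: first cell '.' (not opp) -> no flip
Dir SE: first cell '.' (not opp) -> no flip

Answer: (4,2) (4,3)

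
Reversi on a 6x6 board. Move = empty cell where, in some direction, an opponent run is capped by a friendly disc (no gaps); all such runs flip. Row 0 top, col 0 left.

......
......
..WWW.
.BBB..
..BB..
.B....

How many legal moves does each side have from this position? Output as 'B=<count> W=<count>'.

Answer: B=5 W=5

Derivation:
-- B to move --
(1,1): flips 1 -> legal
(1,2): flips 1 -> legal
(1,3): flips 2 -> legal
(1,4): flips 1 -> legal
(1,5): flips 1 -> legal
(2,1): no bracket -> illegal
(2,5): no bracket -> illegal
(3,4): no bracket -> illegal
(3,5): no bracket -> illegal
B mobility = 5
-- W to move --
(2,0): no bracket -> illegal
(2,1): no bracket -> illegal
(3,0): no bracket -> illegal
(3,4): no bracket -> illegal
(4,0): flips 1 -> legal
(4,1): flips 1 -> legal
(4,4): flips 1 -> legal
(5,0): no bracket -> illegal
(5,2): flips 2 -> legal
(5,3): flips 2 -> legal
(5,4): no bracket -> illegal
W mobility = 5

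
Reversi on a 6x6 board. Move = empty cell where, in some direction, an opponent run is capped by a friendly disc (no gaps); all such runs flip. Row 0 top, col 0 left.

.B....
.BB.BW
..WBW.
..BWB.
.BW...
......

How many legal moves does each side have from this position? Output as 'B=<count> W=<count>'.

Answer: B=5 W=8

Derivation:
-- B to move --
(0,4): no bracket -> illegal
(0,5): no bracket -> illegal
(1,3): no bracket -> illegal
(2,1): flips 1 -> legal
(2,5): flips 1 -> legal
(3,1): no bracket -> illegal
(3,5): no bracket -> illegal
(4,3): flips 2 -> legal
(4,4): flips 2 -> legal
(5,1): no bracket -> illegal
(5,2): flips 1 -> legal
(5,3): no bracket -> illegal
B mobility = 5
-- W to move --
(0,0): flips 1 -> legal
(0,2): flips 1 -> legal
(0,3): no bracket -> illegal
(0,4): flips 1 -> legal
(0,5): no bracket -> illegal
(1,0): no bracket -> illegal
(1,3): flips 2 -> legal
(2,0): no bracket -> illegal
(2,1): no bracket -> illegal
(2,5): no bracket -> illegal
(3,0): no bracket -> illegal
(3,1): flips 1 -> legal
(3,5): flips 1 -> legal
(4,0): flips 1 -> legal
(4,3): no bracket -> illegal
(4,4): flips 1 -> legal
(4,5): no bracket -> illegal
(5,0): no bracket -> illegal
(5,1): no bracket -> illegal
(5,2): no bracket -> illegal
W mobility = 8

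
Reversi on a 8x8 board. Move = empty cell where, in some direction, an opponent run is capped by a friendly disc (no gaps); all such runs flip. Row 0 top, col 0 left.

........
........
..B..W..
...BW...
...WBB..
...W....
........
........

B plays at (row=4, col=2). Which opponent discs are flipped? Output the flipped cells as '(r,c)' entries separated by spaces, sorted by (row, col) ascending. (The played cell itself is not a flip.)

Answer: (4,3)

Derivation:
Dir NW: first cell '.' (not opp) -> no flip
Dir N: first cell '.' (not opp) -> no flip
Dir NE: first cell 'B' (not opp) -> no flip
Dir W: first cell '.' (not opp) -> no flip
Dir E: opp run (4,3) capped by B -> flip
Dir SW: first cell '.' (not opp) -> no flip
Dir S: first cell '.' (not opp) -> no flip
Dir SE: opp run (5,3), next='.' -> no flip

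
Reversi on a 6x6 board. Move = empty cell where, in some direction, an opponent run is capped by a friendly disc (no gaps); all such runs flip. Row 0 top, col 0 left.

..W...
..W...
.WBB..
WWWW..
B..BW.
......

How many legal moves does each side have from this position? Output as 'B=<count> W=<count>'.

Answer: B=7 W=9

Derivation:
-- B to move --
(0,1): flips 1 -> legal
(0,3): no bracket -> illegal
(1,0): flips 2 -> legal
(1,1): no bracket -> illegal
(1,3): no bracket -> illegal
(2,0): flips 2 -> legal
(2,4): no bracket -> illegal
(3,4): no bracket -> illegal
(3,5): no bracket -> illegal
(4,1): flips 1 -> legal
(4,2): flips 1 -> legal
(4,5): flips 1 -> legal
(5,3): no bracket -> illegal
(5,4): no bracket -> illegal
(5,5): flips 2 -> legal
B mobility = 7
-- W to move --
(1,1): flips 1 -> legal
(1,3): flips 2 -> legal
(1,4): flips 1 -> legal
(2,4): flips 2 -> legal
(3,4): flips 1 -> legal
(4,1): no bracket -> illegal
(4,2): flips 1 -> legal
(5,0): flips 1 -> legal
(5,1): no bracket -> illegal
(5,2): no bracket -> illegal
(5,3): flips 1 -> legal
(5,4): flips 1 -> legal
W mobility = 9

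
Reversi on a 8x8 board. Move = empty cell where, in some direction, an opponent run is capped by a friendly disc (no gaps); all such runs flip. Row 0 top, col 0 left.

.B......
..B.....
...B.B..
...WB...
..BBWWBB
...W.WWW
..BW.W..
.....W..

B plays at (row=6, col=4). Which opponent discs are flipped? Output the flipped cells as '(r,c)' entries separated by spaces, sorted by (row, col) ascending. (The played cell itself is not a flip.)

Answer: (5,3) (5,5) (6,3)

Derivation:
Dir NW: opp run (5,3) capped by B -> flip
Dir N: first cell '.' (not opp) -> no flip
Dir NE: opp run (5,5) capped by B -> flip
Dir W: opp run (6,3) capped by B -> flip
Dir E: opp run (6,5), next='.' -> no flip
Dir SW: first cell '.' (not opp) -> no flip
Dir S: first cell '.' (not opp) -> no flip
Dir SE: opp run (7,5), next=edge -> no flip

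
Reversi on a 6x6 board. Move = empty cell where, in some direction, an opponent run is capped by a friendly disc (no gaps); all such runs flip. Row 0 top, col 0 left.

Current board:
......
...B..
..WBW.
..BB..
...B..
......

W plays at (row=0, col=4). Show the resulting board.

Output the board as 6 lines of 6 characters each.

Answer: ....W.
...W..
..WBW.
..BB..
...B..
......

Derivation:
Place W at (0,4); scan 8 dirs for brackets.
Dir NW: edge -> no flip
Dir N: edge -> no flip
Dir NE: edge -> no flip
Dir W: first cell '.' (not opp) -> no flip
Dir E: first cell '.' (not opp) -> no flip
Dir SW: opp run (1,3) capped by W -> flip
Dir S: first cell '.' (not opp) -> no flip
Dir SE: first cell '.' (not opp) -> no flip
All flips: (1,3)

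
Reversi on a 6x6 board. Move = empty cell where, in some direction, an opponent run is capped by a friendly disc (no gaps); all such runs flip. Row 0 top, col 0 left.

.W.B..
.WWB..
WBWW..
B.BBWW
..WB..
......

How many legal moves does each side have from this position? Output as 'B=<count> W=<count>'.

Answer: B=10 W=9

Derivation:
-- B to move --
(0,0): flips 2 -> legal
(0,2): flips 2 -> legal
(1,0): flips 3 -> legal
(1,4): flips 1 -> legal
(2,4): flips 2 -> legal
(2,5): flips 1 -> legal
(3,1): flips 1 -> legal
(4,1): flips 1 -> legal
(4,4): no bracket -> illegal
(4,5): no bracket -> illegal
(5,1): flips 1 -> legal
(5,2): flips 1 -> legal
(5,3): no bracket -> illegal
B mobility = 10
-- W to move --
(0,2): no bracket -> illegal
(0,4): flips 1 -> legal
(1,0): no bracket -> illegal
(1,4): flips 1 -> legal
(2,4): flips 1 -> legal
(3,1): flips 3 -> legal
(4,0): flips 1 -> legal
(4,1): flips 1 -> legal
(4,4): flips 2 -> legal
(5,2): flips 1 -> legal
(5,3): flips 2 -> legal
(5,4): no bracket -> illegal
W mobility = 9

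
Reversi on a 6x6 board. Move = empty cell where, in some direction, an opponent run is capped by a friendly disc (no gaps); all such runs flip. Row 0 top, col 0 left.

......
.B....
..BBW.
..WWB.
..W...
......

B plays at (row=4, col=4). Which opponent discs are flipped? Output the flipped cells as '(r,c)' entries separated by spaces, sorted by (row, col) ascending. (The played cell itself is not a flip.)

Answer: (3,3)

Derivation:
Dir NW: opp run (3,3) capped by B -> flip
Dir N: first cell 'B' (not opp) -> no flip
Dir NE: first cell '.' (not opp) -> no flip
Dir W: first cell '.' (not opp) -> no flip
Dir E: first cell '.' (not opp) -> no flip
Dir SW: first cell '.' (not opp) -> no flip
Dir S: first cell '.' (not opp) -> no flip
Dir SE: first cell '.' (not opp) -> no flip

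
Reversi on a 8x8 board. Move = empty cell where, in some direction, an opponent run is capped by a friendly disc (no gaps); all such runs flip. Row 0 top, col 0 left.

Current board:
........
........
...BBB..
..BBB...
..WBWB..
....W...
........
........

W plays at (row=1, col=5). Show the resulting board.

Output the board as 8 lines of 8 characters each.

Answer: ........
.....W..
...BWB..
..BWB...
..WBWB..
....W...
........
........

Derivation:
Place W at (1,5); scan 8 dirs for brackets.
Dir NW: first cell '.' (not opp) -> no flip
Dir N: first cell '.' (not opp) -> no flip
Dir NE: first cell '.' (not opp) -> no flip
Dir W: first cell '.' (not opp) -> no flip
Dir E: first cell '.' (not opp) -> no flip
Dir SW: opp run (2,4) (3,3) capped by W -> flip
Dir S: opp run (2,5), next='.' -> no flip
Dir SE: first cell '.' (not opp) -> no flip
All flips: (2,4) (3,3)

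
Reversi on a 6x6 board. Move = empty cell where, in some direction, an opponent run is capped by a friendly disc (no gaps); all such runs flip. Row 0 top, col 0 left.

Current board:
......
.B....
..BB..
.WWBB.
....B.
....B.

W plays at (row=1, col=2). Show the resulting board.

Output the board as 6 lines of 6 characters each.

Place W at (1,2); scan 8 dirs for brackets.
Dir NW: first cell '.' (not opp) -> no flip
Dir N: first cell '.' (not opp) -> no flip
Dir NE: first cell '.' (not opp) -> no flip
Dir W: opp run (1,1), next='.' -> no flip
Dir E: first cell '.' (not opp) -> no flip
Dir SW: first cell '.' (not opp) -> no flip
Dir S: opp run (2,2) capped by W -> flip
Dir SE: opp run (2,3) (3,4), next='.' -> no flip
All flips: (2,2)

Answer: ......
.BW...
..WB..
.WWBB.
....B.
....B.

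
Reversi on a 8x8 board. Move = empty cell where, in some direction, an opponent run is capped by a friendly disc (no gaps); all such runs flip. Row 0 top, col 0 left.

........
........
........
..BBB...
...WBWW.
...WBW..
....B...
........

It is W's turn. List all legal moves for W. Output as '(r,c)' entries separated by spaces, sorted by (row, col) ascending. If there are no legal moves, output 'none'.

(2,1): flips 1 -> legal
(2,2): flips 2 -> legal
(2,3): flips 2 -> legal
(2,4): no bracket -> illegal
(2,5): flips 1 -> legal
(3,1): no bracket -> illegal
(3,5): flips 1 -> legal
(4,1): no bracket -> illegal
(4,2): no bracket -> illegal
(6,3): flips 1 -> legal
(6,5): flips 1 -> legal
(7,3): flips 1 -> legal
(7,4): no bracket -> illegal
(7,5): flips 1 -> legal

Answer: (2,1) (2,2) (2,3) (2,5) (3,5) (6,3) (6,5) (7,3) (7,5)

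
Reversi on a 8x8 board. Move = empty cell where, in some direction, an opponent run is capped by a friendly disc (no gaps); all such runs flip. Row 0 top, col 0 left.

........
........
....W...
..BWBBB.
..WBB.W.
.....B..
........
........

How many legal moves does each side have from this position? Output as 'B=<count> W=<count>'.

-- B to move --
(1,3): flips 1 -> legal
(1,4): flips 1 -> legal
(1,5): no bracket -> illegal
(2,2): flips 1 -> legal
(2,3): flips 1 -> legal
(2,5): no bracket -> illegal
(3,1): no bracket -> illegal
(3,7): flips 1 -> legal
(4,1): flips 1 -> legal
(4,5): no bracket -> illegal
(4,7): no bracket -> illegal
(5,1): no bracket -> illegal
(5,2): flips 1 -> legal
(5,3): no bracket -> illegal
(5,6): flips 1 -> legal
(5,7): flips 1 -> legal
B mobility = 9
-- W to move --
(2,1): no bracket -> illegal
(2,2): flips 1 -> legal
(2,3): no bracket -> illegal
(2,5): no bracket -> illegal
(2,6): flips 1 -> legal
(2,7): no bracket -> illegal
(3,1): flips 1 -> legal
(3,7): flips 3 -> legal
(4,1): no bracket -> illegal
(4,5): flips 2 -> legal
(4,7): no bracket -> illegal
(5,2): no bracket -> illegal
(5,3): flips 1 -> legal
(5,4): flips 2 -> legal
(5,6): no bracket -> illegal
(6,4): flips 1 -> legal
(6,5): no bracket -> illegal
(6,6): flips 2 -> legal
W mobility = 9

Answer: B=9 W=9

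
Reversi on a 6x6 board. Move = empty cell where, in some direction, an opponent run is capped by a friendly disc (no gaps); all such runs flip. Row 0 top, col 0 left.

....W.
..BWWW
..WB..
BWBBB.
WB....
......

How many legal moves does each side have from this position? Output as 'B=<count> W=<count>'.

-- B to move --
(0,2): no bracket -> illegal
(0,3): flips 1 -> legal
(0,5): flips 1 -> legal
(1,1): flips 1 -> legal
(2,0): no bracket -> illegal
(2,1): flips 2 -> legal
(2,4): no bracket -> illegal
(2,5): no bracket -> illegal
(4,2): no bracket -> illegal
(5,0): flips 1 -> legal
(5,1): no bracket -> illegal
B mobility = 5
-- W to move --
(0,1): no bracket -> illegal
(0,2): flips 1 -> legal
(0,3): no bracket -> illegal
(1,1): flips 1 -> legal
(2,0): flips 1 -> legal
(2,1): no bracket -> illegal
(2,4): flips 1 -> legal
(2,5): no bracket -> illegal
(3,5): flips 3 -> legal
(4,2): flips 2 -> legal
(4,3): flips 2 -> legal
(4,4): flips 1 -> legal
(4,5): no bracket -> illegal
(5,0): flips 3 -> legal
(5,1): flips 1 -> legal
(5,2): no bracket -> illegal
W mobility = 10

Answer: B=5 W=10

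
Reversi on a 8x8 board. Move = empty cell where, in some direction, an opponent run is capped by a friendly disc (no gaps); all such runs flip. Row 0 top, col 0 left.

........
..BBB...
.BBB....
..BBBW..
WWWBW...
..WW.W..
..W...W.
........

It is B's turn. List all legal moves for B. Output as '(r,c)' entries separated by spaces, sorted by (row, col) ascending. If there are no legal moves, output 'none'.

(2,4): no bracket -> illegal
(2,5): no bracket -> illegal
(2,6): no bracket -> illegal
(3,0): no bracket -> illegal
(3,1): no bracket -> illegal
(3,6): flips 1 -> legal
(4,5): flips 1 -> legal
(4,6): no bracket -> illegal
(5,0): flips 1 -> legal
(5,1): flips 1 -> legal
(5,4): flips 1 -> legal
(5,6): no bracket -> illegal
(5,7): no bracket -> illegal
(6,1): flips 1 -> legal
(6,3): flips 1 -> legal
(6,4): no bracket -> illegal
(6,5): no bracket -> illegal
(6,7): no bracket -> illegal
(7,1): no bracket -> illegal
(7,2): flips 3 -> legal
(7,3): no bracket -> illegal
(7,5): no bracket -> illegal
(7,6): no bracket -> illegal
(7,7): flips 3 -> legal

Answer: (3,6) (4,5) (5,0) (5,1) (5,4) (6,1) (6,3) (7,2) (7,7)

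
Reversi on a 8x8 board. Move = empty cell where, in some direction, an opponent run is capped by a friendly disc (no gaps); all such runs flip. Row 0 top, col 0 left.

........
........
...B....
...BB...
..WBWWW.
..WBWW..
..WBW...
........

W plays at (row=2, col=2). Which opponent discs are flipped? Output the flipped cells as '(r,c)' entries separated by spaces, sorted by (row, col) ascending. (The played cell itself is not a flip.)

Dir NW: first cell '.' (not opp) -> no flip
Dir N: first cell '.' (not opp) -> no flip
Dir NE: first cell '.' (not opp) -> no flip
Dir W: first cell '.' (not opp) -> no flip
Dir E: opp run (2,3), next='.' -> no flip
Dir SW: first cell '.' (not opp) -> no flip
Dir S: first cell '.' (not opp) -> no flip
Dir SE: opp run (3,3) capped by W -> flip

Answer: (3,3)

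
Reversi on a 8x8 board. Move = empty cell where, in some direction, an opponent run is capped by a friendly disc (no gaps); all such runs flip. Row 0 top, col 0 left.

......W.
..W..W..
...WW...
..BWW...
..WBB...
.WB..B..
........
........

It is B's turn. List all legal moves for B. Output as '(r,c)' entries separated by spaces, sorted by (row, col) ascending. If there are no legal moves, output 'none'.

Answer: (1,3) (1,4) (2,2) (2,5) (3,5) (4,1) (5,0)

Derivation:
(0,1): no bracket -> illegal
(0,2): no bracket -> illegal
(0,3): no bracket -> illegal
(0,4): no bracket -> illegal
(0,5): no bracket -> illegal
(0,7): no bracket -> illegal
(1,1): no bracket -> illegal
(1,3): flips 2 -> legal
(1,4): flips 3 -> legal
(1,6): no bracket -> illegal
(1,7): no bracket -> illegal
(2,1): no bracket -> illegal
(2,2): flips 1 -> legal
(2,5): flips 1 -> legal
(2,6): no bracket -> illegal
(3,1): no bracket -> illegal
(3,5): flips 2 -> legal
(4,0): no bracket -> illegal
(4,1): flips 1 -> legal
(4,5): no bracket -> illegal
(5,0): flips 1 -> legal
(5,3): no bracket -> illegal
(6,0): no bracket -> illegal
(6,1): no bracket -> illegal
(6,2): no bracket -> illegal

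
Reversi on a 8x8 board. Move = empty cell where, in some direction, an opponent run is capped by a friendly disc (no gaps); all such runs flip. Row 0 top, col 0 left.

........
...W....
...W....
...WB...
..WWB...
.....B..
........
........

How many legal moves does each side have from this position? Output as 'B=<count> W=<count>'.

Answer: B=5 W=4

Derivation:
-- B to move --
(0,2): no bracket -> illegal
(0,3): no bracket -> illegal
(0,4): no bracket -> illegal
(1,2): flips 1 -> legal
(1,4): no bracket -> illegal
(2,2): flips 1 -> legal
(2,4): no bracket -> illegal
(3,1): no bracket -> illegal
(3,2): flips 1 -> legal
(4,1): flips 2 -> legal
(5,1): no bracket -> illegal
(5,2): flips 1 -> legal
(5,3): no bracket -> illegal
(5,4): no bracket -> illegal
B mobility = 5
-- W to move --
(2,4): no bracket -> illegal
(2,5): flips 1 -> legal
(3,5): flips 1 -> legal
(4,5): flips 2 -> legal
(4,6): no bracket -> illegal
(5,3): no bracket -> illegal
(5,4): no bracket -> illegal
(5,6): no bracket -> illegal
(6,4): no bracket -> illegal
(6,5): no bracket -> illegal
(6,6): flips 2 -> legal
W mobility = 4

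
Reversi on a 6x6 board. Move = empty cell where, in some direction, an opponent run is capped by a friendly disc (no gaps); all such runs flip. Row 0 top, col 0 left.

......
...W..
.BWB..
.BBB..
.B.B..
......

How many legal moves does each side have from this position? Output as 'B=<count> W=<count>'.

Answer: B=4 W=6

Derivation:
-- B to move --
(0,2): no bracket -> illegal
(0,3): flips 1 -> legal
(0,4): flips 2 -> legal
(1,1): flips 1 -> legal
(1,2): flips 1 -> legal
(1,4): no bracket -> illegal
(2,4): no bracket -> illegal
B mobility = 4
-- W to move --
(1,0): no bracket -> illegal
(1,1): no bracket -> illegal
(1,2): no bracket -> illegal
(1,4): no bracket -> illegal
(2,0): flips 1 -> legal
(2,4): flips 1 -> legal
(3,0): no bracket -> illegal
(3,4): no bracket -> illegal
(4,0): flips 1 -> legal
(4,2): flips 1 -> legal
(4,4): flips 1 -> legal
(5,0): no bracket -> illegal
(5,1): no bracket -> illegal
(5,2): no bracket -> illegal
(5,3): flips 3 -> legal
(5,4): no bracket -> illegal
W mobility = 6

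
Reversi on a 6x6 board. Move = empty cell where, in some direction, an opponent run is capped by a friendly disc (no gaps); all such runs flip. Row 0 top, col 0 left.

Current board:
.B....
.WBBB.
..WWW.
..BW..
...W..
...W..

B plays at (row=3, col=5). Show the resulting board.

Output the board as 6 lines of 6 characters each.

Place B at (3,5); scan 8 dirs for brackets.
Dir NW: opp run (2,4) capped by B -> flip
Dir N: first cell '.' (not opp) -> no flip
Dir NE: edge -> no flip
Dir W: first cell '.' (not opp) -> no flip
Dir E: edge -> no flip
Dir SW: first cell '.' (not opp) -> no flip
Dir S: first cell '.' (not opp) -> no flip
Dir SE: edge -> no flip
All flips: (2,4)

Answer: .B....
.WBBB.
..WWB.
..BW.B
...W..
...W..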